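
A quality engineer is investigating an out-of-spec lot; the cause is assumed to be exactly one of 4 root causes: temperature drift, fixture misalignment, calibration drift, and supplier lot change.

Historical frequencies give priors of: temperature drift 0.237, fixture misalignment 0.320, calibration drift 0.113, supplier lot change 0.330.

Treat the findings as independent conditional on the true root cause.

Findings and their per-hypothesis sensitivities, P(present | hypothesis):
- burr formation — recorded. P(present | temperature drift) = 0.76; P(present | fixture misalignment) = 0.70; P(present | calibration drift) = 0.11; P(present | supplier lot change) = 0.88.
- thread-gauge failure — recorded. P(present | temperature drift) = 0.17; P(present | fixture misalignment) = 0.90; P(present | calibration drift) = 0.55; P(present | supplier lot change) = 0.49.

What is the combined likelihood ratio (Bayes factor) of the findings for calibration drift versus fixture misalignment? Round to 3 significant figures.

0.0960

Take the product of per-finding likelihoods under each hypothesis, then divide.
  calibration drift: 0.11 × 0.55 = 0.0605
  fixture misalignment: 0.70 × 0.90 = 0.63
Bayes factor = 0.0605 / 0.63 ≈ 0.0960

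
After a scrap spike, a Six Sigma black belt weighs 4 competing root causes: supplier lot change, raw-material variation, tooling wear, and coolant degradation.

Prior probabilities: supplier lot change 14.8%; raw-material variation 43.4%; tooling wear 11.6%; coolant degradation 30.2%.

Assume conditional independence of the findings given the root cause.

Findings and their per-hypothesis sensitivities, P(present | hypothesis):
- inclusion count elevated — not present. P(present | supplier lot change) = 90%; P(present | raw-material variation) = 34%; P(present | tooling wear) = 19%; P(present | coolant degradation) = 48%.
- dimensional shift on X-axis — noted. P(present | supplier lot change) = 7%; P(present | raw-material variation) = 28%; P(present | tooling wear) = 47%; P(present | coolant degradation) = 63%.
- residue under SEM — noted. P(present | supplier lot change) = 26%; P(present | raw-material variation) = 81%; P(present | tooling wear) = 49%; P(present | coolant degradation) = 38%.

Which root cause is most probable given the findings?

raw-material variation

By Bayes' rule with conditional independence, the unnormalized weight for each hypothesis is prior × ∏ likelihoods (using 1 − P(present | H) for each absent finding):
  supplier lot change: 0.148 × (1 − 0.90) × 0.07 × 0.26 = 0.00026936
  raw-material variation: 0.434 × (1 − 0.34) × 0.28 × 0.81 = 0.064965
  tooling wear: 0.116 × (1 − 0.19) × 0.47 × 0.49 = 0.021639
  coolant degradation: 0.302 × (1 − 0.48) × 0.63 × 0.38 = 0.037595
The unnormalized weights sum to 0.12447.
P(supplier lot change | evidence) ≈ 0.00026936 / 0.12447 ≈ 0.002
P(raw-material variation | evidence) ≈ 0.064965 / 0.12447 ≈ 0.522
P(tooling wear | evidence) ≈ 0.021639 / 0.12447 ≈ 0.174
P(coolant degradation | evidence) ≈ 0.037595 / 0.12447 ≈ 0.302
The largest is 0.522, so raw-material variation is most probable.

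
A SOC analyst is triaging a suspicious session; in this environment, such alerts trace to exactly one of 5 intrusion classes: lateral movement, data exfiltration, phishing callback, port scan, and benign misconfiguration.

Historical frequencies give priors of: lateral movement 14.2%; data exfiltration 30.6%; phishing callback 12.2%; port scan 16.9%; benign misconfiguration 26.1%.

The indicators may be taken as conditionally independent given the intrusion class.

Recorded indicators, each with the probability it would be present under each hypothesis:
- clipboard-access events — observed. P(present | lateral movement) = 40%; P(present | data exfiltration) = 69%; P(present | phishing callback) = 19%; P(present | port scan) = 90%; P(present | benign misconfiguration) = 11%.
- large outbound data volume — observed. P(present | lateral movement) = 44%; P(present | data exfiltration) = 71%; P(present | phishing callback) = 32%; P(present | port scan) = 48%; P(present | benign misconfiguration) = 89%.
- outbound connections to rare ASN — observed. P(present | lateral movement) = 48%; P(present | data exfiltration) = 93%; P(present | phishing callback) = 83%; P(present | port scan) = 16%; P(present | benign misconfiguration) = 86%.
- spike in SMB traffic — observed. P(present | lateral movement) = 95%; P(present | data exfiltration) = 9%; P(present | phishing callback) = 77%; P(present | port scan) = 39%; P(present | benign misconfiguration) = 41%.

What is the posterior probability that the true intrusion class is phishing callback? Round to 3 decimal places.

By Bayes' rule with conditional independence, the unnormalized weight for each hypothesis is prior × ∏ likelihoods:
  lateral movement: 0.142 × 0.40 × 0.44 × 0.48 × 0.95 = 0.011396
  data exfiltration: 0.306 × 0.69 × 0.71 × 0.93 × 0.09 = 0.012547
  phishing callback: 0.122 × 0.19 × 0.32 × 0.83 × 0.77 = 0.0047406
  port scan: 0.169 × 0.90 × 0.48 × 0.16 × 0.39 = 0.0045557
  benign misconfiguration: 0.261 × 0.11 × 0.89 × 0.86 × 0.41 = 0.0090096
Normalizing constant Z = 0.011396 + 0.012547 + 0.0047406 + 0.0045557 + 0.0090096 = 0.04225.
P(phishing callback | evidence) = 0.0047406 / 0.04225 ≈ 0.112.

0.112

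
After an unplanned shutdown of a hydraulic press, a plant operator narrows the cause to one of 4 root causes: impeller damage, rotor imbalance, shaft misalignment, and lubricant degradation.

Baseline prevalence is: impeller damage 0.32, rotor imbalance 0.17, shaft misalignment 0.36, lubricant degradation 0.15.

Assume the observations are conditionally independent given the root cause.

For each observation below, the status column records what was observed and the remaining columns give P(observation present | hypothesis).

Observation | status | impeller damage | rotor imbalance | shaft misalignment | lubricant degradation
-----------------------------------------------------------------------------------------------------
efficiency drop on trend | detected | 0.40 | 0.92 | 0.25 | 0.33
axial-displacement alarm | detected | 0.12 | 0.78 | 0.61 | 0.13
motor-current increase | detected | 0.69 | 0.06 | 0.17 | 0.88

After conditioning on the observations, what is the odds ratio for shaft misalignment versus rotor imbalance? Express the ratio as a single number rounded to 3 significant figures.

Posterior odds equal prior odds times the likelihood ratio; only the two competing hypotheses matter.
  shaft misalignment: 0.36 × 0.25 × 0.61 × 0.17 = 0.009333
  rotor imbalance: 0.17 × 0.92 × 0.78 × 0.06 = 0.0073195
Posterior odds = 0.009333 / 0.0073195 ≈ 1.28.

1.28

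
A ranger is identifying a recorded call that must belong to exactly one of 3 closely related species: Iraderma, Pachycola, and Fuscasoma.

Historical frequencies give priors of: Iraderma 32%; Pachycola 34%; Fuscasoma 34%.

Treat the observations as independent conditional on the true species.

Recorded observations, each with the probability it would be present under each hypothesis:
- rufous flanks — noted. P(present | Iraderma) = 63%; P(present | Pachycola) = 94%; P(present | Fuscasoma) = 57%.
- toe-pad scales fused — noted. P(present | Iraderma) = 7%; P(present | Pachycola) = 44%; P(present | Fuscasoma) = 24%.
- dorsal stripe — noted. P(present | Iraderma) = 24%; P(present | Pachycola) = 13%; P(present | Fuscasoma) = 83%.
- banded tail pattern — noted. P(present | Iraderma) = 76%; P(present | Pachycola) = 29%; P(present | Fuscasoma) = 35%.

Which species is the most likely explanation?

For each hypothesis, the unnormalized posterior weight is prior × product of the observation likelihoods:
  Iraderma: 0.32 × 0.63 × 0.07 × 0.24 × 0.76 = 0.002574
  Pachycola: 0.34 × 0.94 × 0.44 × 0.13 × 0.29 = 0.0053015
  Fuscasoma: 0.34 × 0.57 × 0.24 × 0.83 × 0.35 = 0.013512
Normalizing constant Z = 0.002574 + 0.0053015 + 0.013512 = 0.021387.
P(Iraderma | evidence) ≈ 0.002574 / 0.021387 ≈ 0.120
P(Pachycola | evidence) ≈ 0.0053015 / 0.021387 ≈ 0.248
P(Fuscasoma | evidence) ≈ 0.013512 / 0.021387 ≈ 0.632
The largest is 0.632, so Fuscasoma is most probable.

Fuscasoma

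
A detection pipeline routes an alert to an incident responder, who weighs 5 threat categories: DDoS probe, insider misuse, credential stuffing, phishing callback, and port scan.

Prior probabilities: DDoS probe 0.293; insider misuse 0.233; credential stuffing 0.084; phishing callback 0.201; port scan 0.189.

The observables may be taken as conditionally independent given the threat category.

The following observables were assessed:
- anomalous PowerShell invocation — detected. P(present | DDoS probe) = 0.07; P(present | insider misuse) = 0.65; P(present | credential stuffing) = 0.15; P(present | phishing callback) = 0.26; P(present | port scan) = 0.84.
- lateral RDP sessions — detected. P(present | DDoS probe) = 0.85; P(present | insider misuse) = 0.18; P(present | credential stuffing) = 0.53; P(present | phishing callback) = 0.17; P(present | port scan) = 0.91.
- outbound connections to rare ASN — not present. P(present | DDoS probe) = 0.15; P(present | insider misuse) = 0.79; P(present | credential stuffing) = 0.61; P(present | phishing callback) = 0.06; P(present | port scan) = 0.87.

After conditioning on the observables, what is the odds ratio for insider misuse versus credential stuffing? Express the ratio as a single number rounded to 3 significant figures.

2.20

Posterior odds equal prior odds times the likelihood ratio; only the two competing hypotheses matter (using 1 − P(present | H) for each absent observable).
  insider misuse: 0.233 × 0.65 × 0.18 × (1 − 0.79) = 0.0057248
  credential stuffing: 0.084 × 0.15 × 0.53 × (1 − 0.61) = 0.0026044
Odds(insider misuse : credential stuffing) = 0.0057248 / 0.0026044 ≈ 2.20.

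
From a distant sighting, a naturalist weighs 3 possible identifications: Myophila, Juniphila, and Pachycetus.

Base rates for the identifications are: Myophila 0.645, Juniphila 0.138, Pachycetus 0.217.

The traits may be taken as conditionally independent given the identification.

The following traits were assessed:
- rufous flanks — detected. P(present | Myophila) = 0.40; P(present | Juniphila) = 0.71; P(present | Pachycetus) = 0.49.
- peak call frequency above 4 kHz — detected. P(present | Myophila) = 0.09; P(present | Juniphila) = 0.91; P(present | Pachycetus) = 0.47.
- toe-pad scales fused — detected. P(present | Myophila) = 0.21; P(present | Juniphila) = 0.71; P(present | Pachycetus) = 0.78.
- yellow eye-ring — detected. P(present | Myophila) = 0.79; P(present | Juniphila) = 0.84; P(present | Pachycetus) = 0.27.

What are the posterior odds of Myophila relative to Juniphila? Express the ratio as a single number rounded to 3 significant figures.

Unnormalized posterior weight (prior times the trait likelihoods) for each of the two hypotheses:
  Myophila: 0.645 × 0.40 × 0.09 × 0.21 × 0.79 = 0.0038522
  Juniphila: 0.138 × 0.71 × 0.91 × 0.71 × 0.84 = 0.053176
Posterior odds = 0.0038522 / 0.053176 ≈ 0.0724.

0.0724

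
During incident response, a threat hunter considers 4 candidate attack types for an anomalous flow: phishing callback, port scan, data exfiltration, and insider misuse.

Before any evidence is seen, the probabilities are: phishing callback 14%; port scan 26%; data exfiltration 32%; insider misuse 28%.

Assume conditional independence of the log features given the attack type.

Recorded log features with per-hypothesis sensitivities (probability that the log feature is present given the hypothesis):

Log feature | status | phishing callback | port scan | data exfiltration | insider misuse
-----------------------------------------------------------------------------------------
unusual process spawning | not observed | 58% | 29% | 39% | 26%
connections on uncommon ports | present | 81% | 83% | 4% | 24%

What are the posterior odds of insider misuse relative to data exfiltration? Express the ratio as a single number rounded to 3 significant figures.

The normalizing constant cancels in an odds ratio, so compute prior × likelihood for the two hypotheses only (using 1 − P(present | H) for each absent log feature):
  insider misuse: 0.28 × (1 − 0.26) × 0.24 = 0.049728
  data exfiltration: 0.32 × (1 − 0.39) × 0.04 = 0.007808
Posterior odds = 0.049728 / 0.007808 ≈ 6.37.

6.37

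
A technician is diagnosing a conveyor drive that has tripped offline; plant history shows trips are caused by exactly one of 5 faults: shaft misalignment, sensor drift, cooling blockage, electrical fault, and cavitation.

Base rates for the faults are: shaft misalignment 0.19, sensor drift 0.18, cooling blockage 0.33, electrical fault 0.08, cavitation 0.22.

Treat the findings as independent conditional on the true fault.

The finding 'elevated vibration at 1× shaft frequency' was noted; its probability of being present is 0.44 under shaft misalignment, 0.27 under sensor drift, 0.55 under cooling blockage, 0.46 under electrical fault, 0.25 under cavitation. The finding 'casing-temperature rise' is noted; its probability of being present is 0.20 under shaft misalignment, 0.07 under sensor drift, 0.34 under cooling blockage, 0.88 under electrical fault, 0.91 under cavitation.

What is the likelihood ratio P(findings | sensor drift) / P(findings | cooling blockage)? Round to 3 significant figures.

0.101

Take the product of per-finding likelihoods under each hypothesis, then divide.
  sensor drift: 0.27 × 0.07 = 0.0189
  cooling blockage: 0.55 × 0.34 = 0.187
Bayes factor = 0.0189 / 0.187 ≈ 0.101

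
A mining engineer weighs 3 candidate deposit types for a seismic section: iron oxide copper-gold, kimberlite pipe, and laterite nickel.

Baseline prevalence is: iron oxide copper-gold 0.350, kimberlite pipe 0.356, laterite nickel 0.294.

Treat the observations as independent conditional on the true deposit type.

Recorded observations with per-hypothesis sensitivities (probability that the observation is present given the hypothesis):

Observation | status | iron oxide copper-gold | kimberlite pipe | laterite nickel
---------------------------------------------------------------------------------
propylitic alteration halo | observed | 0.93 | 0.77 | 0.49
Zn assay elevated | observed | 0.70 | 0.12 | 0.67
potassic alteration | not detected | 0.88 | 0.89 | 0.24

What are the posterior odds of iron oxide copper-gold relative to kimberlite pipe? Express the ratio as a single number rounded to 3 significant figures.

7.56

Unnormalized posterior weight (prior times the observation likelihoods) for each of the two hypotheses (using 1 − P(present | H) for each absent observation):
  iron oxide copper-gold: 0.350 × 0.93 × 0.70 × (1 − 0.88) = 0.027342
  kimberlite pipe: 0.356 × 0.77 × 0.12 × (1 − 0.89) = 0.0036184
Posterior odds = 0.027342 / 0.0036184 ≈ 7.56.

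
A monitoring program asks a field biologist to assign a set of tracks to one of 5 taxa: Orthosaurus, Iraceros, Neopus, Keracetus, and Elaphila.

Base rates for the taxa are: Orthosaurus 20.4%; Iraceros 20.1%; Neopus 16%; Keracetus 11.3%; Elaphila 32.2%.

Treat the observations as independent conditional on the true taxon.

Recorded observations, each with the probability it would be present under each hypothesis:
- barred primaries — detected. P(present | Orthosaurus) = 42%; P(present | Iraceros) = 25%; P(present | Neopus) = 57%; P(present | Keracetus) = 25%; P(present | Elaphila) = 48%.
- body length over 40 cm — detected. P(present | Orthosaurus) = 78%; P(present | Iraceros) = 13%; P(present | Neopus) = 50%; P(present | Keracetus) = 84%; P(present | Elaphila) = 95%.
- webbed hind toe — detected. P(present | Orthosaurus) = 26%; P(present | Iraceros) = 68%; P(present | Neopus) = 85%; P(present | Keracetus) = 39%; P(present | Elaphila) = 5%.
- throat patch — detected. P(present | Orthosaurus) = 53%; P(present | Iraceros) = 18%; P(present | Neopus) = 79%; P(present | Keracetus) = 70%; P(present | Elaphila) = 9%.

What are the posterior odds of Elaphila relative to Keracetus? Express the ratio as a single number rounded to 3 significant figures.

0.102

Posterior odds equal prior odds times the likelihood ratio; only the two competing hypotheses matter.
  Elaphila: 0.322 × 0.48 × 0.95 × 0.05 × 0.09 = 0.00066074
  Keracetus: 0.113 × 0.25 × 0.84 × 0.39 × 0.70 = 0.0064783
Posterior odds = 0.00066074 / 0.0064783 ≈ 0.102.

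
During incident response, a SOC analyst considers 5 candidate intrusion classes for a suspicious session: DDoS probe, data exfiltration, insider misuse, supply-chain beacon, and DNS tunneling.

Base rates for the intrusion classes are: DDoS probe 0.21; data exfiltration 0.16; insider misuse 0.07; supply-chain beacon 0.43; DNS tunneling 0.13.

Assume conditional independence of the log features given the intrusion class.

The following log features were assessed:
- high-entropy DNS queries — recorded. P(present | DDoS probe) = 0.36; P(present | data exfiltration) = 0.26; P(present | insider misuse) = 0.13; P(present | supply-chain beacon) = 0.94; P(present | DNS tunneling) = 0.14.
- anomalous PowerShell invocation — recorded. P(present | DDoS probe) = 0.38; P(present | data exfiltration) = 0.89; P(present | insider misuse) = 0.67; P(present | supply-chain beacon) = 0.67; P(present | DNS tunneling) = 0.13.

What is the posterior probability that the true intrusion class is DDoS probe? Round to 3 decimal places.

For each hypothesis, the unnormalized posterior weight is prior × product of the log feature likelihoods:
  DDoS probe: 0.21 × 0.36 × 0.38 = 0.028728
  data exfiltration: 0.16 × 0.26 × 0.89 = 0.037024
  insider misuse: 0.07 × 0.13 × 0.67 = 0.006097
  supply-chain beacon: 0.43 × 0.94 × 0.67 = 0.27081
  DNS tunneling: 0.13 × 0.14 × 0.13 = 0.002366
Normalizing constant Z = 0.028728 + 0.037024 + 0.006097 + 0.27081 + 0.002366 = 0.34503.
P(DDoS probe | evidence) = 0.028728 / 0.34503 ≈ 0.083.

0.083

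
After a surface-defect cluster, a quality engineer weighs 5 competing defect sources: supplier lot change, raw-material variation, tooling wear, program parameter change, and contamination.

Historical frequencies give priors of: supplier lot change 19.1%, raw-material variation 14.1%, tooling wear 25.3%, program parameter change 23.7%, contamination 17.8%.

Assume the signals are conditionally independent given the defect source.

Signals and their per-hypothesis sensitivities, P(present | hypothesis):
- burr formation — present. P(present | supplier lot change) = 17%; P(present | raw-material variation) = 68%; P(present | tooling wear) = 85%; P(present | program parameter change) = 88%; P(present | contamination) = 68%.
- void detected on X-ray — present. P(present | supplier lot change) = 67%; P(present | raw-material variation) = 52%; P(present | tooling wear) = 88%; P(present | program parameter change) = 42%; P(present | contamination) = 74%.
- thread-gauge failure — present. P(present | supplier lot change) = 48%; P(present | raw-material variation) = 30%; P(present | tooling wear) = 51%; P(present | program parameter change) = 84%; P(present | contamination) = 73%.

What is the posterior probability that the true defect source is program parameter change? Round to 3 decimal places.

0.282

For each hypothesis, the unnormalized posterior weight is prior × product of the signal likelihoods:
  supplier lot change: 0.191 × 0.17 × 0.67 × 0.48 = 0.010442
  raw-material variation: 0.141 × 0.68 × 0.52 × 0.30 = 0.014957
  tooling wear: 0.253 × 0.85 × 0.88 × 0.51 = 0.096514
  program parameter change: 0.237 × 0.88 × 0.42 × 0.84 = 0.07358
  contamination: 0.178 × 0.68 × 0.74 × 0.73 = 0.065386
Marginal likelihood of the evidence = 0.26088.
P(program parameter change | evidence) = 0.07358 / 0.26088 ≈ 0.282.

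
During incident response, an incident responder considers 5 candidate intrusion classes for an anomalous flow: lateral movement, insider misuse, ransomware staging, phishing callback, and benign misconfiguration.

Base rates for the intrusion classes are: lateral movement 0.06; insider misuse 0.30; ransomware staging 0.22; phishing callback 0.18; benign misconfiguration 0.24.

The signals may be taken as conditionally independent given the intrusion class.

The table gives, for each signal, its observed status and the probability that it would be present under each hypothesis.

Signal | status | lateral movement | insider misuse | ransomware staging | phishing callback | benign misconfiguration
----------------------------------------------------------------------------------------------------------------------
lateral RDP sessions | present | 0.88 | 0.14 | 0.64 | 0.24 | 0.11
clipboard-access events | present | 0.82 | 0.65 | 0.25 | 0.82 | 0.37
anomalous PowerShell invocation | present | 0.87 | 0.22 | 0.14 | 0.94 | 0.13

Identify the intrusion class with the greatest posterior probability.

lateral movement

For each hypothesis, the unnormalized posterior weight is prior × product of the signal likelihoods:
  lateral movement: 0.06 × 0.88 × 0.82 × 0.87 = 0.037668
  insider misuse: 0.30 × 0.14 × 0.65 × 0.22 = 0.006006
  ransomware staging: 0.22 × 0.64 × 0.25 × 0.14 = 0.004928
  phishing callback: 0.18 × 0.24 × 0.82 × 0.94 = 0.033299
  benign misconfiguration: 0.24 × 0.11 × 0.37 × 0.13 = 0.0012698
The unnormalized weights sum to 0.08317.
P(lateral movement | evidence) ≈ 0.037668 / 0.08317 ≈ 0.453
P(insider misuse | evidence) ≈ 0.006006 / 0.08317 ≈ 0.072
P(ransomware staging | evidence) ≈ 0.004928 / 0.08317 ≈ 0.059
P(phishing callback | evidence) ≈ 0.033299 / 0.08317 ≈ 0.400
P(benign misconfiguration | evidence) ≈ 0.0012698 / 0.08317 ≈ 0.015
The largest is 0.453, so lateral movement is most probable.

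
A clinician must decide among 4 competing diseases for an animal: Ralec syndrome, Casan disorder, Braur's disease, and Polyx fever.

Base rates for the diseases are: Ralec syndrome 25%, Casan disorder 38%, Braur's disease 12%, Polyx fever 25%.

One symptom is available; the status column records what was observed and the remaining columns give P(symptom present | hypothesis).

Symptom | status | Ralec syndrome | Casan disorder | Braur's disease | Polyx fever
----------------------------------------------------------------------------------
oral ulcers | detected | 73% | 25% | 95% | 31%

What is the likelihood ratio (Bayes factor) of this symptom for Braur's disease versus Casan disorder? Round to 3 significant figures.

3.80

The Bayes factor is the ratio of the two likelihoods.
  Braur's disease: 0.95
  Casan disorder: 0.25
Bayes factor = 0.95 / 0.25 ≈ 3.80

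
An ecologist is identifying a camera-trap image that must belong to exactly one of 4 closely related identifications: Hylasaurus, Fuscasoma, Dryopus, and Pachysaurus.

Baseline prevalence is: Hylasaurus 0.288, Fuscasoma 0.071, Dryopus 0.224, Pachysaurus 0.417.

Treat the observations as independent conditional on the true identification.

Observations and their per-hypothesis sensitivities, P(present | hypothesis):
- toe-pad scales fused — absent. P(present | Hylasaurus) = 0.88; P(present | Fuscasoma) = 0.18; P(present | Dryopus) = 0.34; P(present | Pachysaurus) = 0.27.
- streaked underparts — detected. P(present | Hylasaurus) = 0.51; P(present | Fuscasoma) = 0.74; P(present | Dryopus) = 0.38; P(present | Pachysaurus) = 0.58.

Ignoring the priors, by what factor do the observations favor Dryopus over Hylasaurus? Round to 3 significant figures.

4.10

The Bayes factor is the ratio of the joint likelihoods of the evidence pattern under the two hypotheses (using 1 − P(present | H) for each absent observation).
  Dryopus: (1 − 0.34) × 0.38 = 0.2508
  Hylasaurus: (1 − 0.88) × 0.51 = 0.0612
Bayes factor = 0.2508 / 0.0612 ≈ 4.10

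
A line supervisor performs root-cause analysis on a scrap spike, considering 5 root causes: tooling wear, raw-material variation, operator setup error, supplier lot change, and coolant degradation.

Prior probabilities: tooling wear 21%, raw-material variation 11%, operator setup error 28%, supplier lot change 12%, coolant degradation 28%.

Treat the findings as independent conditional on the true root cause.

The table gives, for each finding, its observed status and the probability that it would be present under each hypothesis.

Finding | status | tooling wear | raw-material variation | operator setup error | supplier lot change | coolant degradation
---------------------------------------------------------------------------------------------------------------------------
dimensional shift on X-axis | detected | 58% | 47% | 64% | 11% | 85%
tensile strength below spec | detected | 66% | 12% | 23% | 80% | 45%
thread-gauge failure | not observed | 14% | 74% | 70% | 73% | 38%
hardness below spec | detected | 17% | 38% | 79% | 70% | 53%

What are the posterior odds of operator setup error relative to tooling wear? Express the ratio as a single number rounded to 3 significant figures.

0.831

Posterior odds equal prior odds times the likelihood ratio; only the two competing hypotheses matter (using 1 − P(present | H) for each absent finding).
  operator setup error: 0.28 × 0.64 × 0.23 × (1 − 0.70) × 0.79 = 0.0097682
  tooling wear: 0.21 × 0.58 × 0.66 × (1 − 0.14) × 0.17 = 0.011753
Odds(operator setup error : tooling wear) = 0.0097682 / 0.011753 ≈ 0.831.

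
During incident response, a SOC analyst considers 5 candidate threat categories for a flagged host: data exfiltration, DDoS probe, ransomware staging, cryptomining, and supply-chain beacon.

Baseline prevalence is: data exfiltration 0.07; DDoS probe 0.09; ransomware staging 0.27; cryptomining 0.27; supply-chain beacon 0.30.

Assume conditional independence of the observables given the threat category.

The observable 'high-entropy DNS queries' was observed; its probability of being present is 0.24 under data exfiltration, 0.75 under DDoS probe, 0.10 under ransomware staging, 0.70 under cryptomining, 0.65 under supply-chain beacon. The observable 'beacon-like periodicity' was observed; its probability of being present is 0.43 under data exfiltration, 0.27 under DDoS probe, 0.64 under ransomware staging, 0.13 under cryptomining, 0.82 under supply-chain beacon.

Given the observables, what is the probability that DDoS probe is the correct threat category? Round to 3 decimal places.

By Bayes' rule with conditional independence, the unnormalized weight for each hypothesis is prior × ∏ likelihoods:
  data exfiltration: 0.07 × 0.24 × 0.43 = 0.007224
  DDoS probe: 0.09 × 0.75 × 0.27 = 0.018225
  ransomware staging: 0.27 × 0.10 × 0.64 = 0.01728
  cryptomining: 0.27 × 0.70 × 0.13 = 0.02457
  supply-chain beacon: 0.30 × 0.65 × 0.82 = 0.1599
Marginal likelihood of the evidence = 0.2272.
P(DDoS probe | evidence) = 0.018225 / 0.2272 ≈ 0.080.

0.080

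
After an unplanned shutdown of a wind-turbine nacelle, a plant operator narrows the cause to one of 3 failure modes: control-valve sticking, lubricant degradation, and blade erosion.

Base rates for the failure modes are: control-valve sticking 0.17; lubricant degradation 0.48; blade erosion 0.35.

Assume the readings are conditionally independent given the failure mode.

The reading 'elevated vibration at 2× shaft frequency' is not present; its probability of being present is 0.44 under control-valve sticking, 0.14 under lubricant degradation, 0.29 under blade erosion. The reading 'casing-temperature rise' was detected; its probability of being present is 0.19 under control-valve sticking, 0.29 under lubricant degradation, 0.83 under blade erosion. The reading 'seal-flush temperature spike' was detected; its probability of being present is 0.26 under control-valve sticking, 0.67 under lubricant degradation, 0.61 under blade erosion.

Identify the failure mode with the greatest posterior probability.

blade erosion

For each hypothesis, the unnormalized posterior weight is prior × product of the reading likelihoods (using 1 − P(present | H) for each absent reading):
  control-valve sticking: 0.17 × (1 − 0.44) × 0.19 × 0.26 = 0.0047029
  lubricant degradation: 0.48 × (1 − 0.14) × 0.29 × 0.67 = 0.080207
  blade erosion: 0.35 × (1 − 0.29) × 0.83 × 0.61 = 0.12582
Normalizing constant Z = 0.0047029 + 0.080207 + 0.12582 = 0.21073.
P(control-valve sticking | evidence) ≈ 0.0047029 / 0.21073 ≈ 0.022
P(lubricant degradation | evidence) ≈ 0.080207 / 0.21073 ≈ 0.381
P(blade erosion | evidence) ≈ 0.12582 / 0.21073 ≈ 0.597
The largest is 0.597, so blade erosion is most probable.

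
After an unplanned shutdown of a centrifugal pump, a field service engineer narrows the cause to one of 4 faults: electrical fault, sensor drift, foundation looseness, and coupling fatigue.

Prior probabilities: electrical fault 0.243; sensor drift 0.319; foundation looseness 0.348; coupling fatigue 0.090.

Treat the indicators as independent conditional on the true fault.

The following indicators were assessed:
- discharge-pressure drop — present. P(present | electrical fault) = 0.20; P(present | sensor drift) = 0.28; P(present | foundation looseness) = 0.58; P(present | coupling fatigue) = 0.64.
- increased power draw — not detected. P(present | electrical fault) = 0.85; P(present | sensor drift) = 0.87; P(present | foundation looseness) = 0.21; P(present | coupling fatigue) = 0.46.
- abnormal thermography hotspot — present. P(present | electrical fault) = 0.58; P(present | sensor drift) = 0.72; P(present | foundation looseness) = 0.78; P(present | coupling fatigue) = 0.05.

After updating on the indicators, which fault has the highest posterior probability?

foundation looseness

For each hypothesis, the unnormalized posterior weight is prior × product of the indicator likelihoods (using 1 − P(present | H) for each absent indicator):
  electrical fault: 0.243 × 0.20 × (1 − 0.85) × 0.58 = 0.0042282
  sensor drift: 0.319 × 0.28 × (1 − 0.87) × 0.72 = 0.0083604
  foundation looseness: 0.348 × 0.58 × (1 − 0.21) × 0.78 = 0.12437
  coupling fatigue: 0.090 × 0.64 × (1 − 0.46) × 0.05 = 0.0015552
Marginal likelihood of the evidence = 0.13852.
P(electrical fault | evidence) ≈ 0.0042282 / 0.13852 ≈ 0.031
P(sensor drift | evidence) ≈ 0.0083604 / 0.13852 ≈ 0.060
P(foundation looseness | evidence) ≈ 0.12437 / 0.13852 ≈ 0.898
P(coupling fatigue | evidence) ≈ 0.0015552 / 0.13852 ≈ 0.011
The largest is 0.898, so foundation looseness is most probable.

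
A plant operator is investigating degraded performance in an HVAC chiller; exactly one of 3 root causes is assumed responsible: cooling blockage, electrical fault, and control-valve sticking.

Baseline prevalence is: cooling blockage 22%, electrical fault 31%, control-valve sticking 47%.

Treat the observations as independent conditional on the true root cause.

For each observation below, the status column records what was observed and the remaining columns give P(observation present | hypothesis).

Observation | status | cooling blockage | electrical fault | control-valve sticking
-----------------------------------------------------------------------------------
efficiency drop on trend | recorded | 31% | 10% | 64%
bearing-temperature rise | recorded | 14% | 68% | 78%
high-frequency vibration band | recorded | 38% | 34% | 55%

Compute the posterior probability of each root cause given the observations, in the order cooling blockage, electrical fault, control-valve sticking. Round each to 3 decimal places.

0.026, 0.051, 0.923

Multiply each prior by the joint likelihood of the evidence pattern:
  cooling blockage: 0.22 × 0.31 × 0.14 × 0.38 = 0.0036282
  electrical fault: 0.31 × 0.10 × 0.68 × 0.34 = 0.0071672
  control-valve sticking: 0.47 × 0.64 × 0.78 × 0.55 = 0.12904
The unnormalized weights sum to 0.13984.
P(cooling blockage | evidence) = 0.0036282 / 0.13984 ≈ 0.026
P(electrical fault | evidence) = 0.0071672 / 0.13984 ≈ 0.051
P(control-valve sticking | evidence) = 0.12904 / 0.13984 ≈ 0.923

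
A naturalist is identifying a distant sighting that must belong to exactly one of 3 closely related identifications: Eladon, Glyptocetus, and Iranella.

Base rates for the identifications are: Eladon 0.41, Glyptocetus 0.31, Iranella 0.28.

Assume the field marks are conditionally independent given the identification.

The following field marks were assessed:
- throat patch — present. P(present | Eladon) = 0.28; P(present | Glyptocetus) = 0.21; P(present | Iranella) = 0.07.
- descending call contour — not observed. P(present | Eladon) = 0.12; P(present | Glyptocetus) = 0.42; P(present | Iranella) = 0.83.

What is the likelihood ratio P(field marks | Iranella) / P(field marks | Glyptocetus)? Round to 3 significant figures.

Take the product of per-field mark likelihoods under each hypothesis (using 1 − P(present | H) for each absent field mark), then divide.
  Iranella: 0.07 × (1 − 0.83) = 0.0119
  Glyptocetus: 0.21 × (1 − 0.42) = 0.1218
Bayes factor = 0.0119 / 0.1218 ≈ 0.0977

0.0977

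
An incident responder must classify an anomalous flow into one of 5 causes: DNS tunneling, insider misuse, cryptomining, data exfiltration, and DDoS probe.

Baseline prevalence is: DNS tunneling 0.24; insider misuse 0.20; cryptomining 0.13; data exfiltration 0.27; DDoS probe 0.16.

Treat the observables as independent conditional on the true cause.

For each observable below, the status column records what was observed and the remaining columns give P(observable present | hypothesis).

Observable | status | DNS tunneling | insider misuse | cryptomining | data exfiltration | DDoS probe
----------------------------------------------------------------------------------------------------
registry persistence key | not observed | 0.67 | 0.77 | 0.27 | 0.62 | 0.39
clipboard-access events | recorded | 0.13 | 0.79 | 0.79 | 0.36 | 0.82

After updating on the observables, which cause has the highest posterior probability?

DDoS probe

For each hypothesis, the unnormalized posterior weight is prior × product of the observable likelihoods (using 1 − P(present | H) for each absent observable):
  DNS tunneling: 0.24 × (1 − 0.67) × 0.13 = 0.010296
  insider misuse: 0.20 × (1 − 0.77) × 0.79 = 0.03634
  cryptomining: 0.13 × (1 − 0.27) × 0.79 = 0.074971
  data exfiltration: 0.27 × (1 − 0.62) × 0.36 = 0.036936
  DDoS probe: 0.16 × (1 − 0.39) × 0.82 = 0.080032
Marginal likelihood of the evidence = 0.23858.
P(DNS tunneling | evidence) ≈ 0.010296 / 0.23858 ≈ 0.043
P(insider misuse | evidence) ≈ 0.03634 / 0.23858 ≈ 0.152
P(cryptomining | evidence) ≈ 0.074971 / 0.23858 ≈ 0.314
P(data exfiltration | evidence) ≈ 0.036936 / 0.23858 ≈ 0.155
P(DDoS probe | evidence) ≈ 0.080032 / 0.23858 ≈ 0.335
The largest is 0.335, so DDoS probe is most probable.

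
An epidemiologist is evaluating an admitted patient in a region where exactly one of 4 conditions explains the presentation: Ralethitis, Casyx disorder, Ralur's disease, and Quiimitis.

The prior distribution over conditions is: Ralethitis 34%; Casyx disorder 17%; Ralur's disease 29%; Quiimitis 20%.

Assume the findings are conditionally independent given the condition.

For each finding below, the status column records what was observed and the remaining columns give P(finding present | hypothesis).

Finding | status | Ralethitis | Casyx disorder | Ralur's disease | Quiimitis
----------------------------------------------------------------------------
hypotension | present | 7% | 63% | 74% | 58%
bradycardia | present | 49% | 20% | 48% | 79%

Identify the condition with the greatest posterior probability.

Ralur's disease

By Bayes' rule with conditional independence, the unnormalized weight for each hypothesis is prior × ∏ likelihoods:
  Ralethitis: 0.34 × 0.07 × 0.49 = 0.011662
  Casyx disorder: 0.17 × 0.63 × 0.20 = 0.02142
  Ralur's disease: 0.29 × 0.74 × 0.48 = 0.10301
  Quiimitis: 0.20 × 0.58 × 0.79 = 0.09164
The unnormalized weights sum to 0.22773.
P(Ralethitis | evidence) ≈ 0.011662 / 0.22773 ≈ 0.051
P(Casyx disorder | evidence) ≈ 0.02142 / 0.22773 ≈ 0.094
P(Ralur's disease | evidence) ≈ 0.10301 / 0.22773 ≈ 0.452
P(Quiimitis | evidence) ≈ 0.09164 / 0.22773 ≈ 0.402
The largest is 0.452, so Ralur's disease is most probable.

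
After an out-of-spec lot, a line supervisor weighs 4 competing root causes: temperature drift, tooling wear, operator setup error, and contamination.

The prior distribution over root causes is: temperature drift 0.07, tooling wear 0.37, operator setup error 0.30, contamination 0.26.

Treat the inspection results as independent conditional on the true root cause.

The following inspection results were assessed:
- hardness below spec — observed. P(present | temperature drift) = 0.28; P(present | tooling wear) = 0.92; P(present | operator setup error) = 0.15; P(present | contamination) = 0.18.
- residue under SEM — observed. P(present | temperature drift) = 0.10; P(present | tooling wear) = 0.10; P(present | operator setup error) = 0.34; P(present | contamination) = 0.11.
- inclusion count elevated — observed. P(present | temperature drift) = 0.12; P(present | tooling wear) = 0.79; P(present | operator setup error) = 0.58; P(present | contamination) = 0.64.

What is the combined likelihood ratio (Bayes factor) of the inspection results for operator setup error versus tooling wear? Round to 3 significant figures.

0.407

Take the product of per-inspection result likelihoods under each hypothesis, then divide.
  operator setup error: 0.15 × 0.34 × 0.58 = 0.02958
  tooling wear: 0.92 × 0.10 × 0.79 = 0.07268
Bayes factor = 0.02958 / 0.07268 ≈ 0.407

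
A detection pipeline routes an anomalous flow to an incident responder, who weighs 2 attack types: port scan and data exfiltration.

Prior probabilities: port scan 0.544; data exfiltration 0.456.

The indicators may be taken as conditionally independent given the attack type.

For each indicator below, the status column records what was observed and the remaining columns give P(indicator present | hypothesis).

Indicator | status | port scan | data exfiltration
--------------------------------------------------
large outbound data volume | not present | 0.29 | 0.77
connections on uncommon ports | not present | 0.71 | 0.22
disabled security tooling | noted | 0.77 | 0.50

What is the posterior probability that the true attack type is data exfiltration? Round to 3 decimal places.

For each hypothesis, the unnormalized posterior weight is prior × product of the indicator likelihoods (using 1 − P(present | H) for each absent indicator):
  port scan: 0.544 × (1 − 0.29) × (1 − 0.71) × 0.77 = 0.086247
  data exfiltration: 0.456 × (1 − 0.77) × (1 − 0.22) × 0.50 = 0.040903
Marginal likelihood of the evidence = 0.12715.
P(data exfiltration | evidence) = 0.040903 / 0.12715 ≈ 0.322.

0.322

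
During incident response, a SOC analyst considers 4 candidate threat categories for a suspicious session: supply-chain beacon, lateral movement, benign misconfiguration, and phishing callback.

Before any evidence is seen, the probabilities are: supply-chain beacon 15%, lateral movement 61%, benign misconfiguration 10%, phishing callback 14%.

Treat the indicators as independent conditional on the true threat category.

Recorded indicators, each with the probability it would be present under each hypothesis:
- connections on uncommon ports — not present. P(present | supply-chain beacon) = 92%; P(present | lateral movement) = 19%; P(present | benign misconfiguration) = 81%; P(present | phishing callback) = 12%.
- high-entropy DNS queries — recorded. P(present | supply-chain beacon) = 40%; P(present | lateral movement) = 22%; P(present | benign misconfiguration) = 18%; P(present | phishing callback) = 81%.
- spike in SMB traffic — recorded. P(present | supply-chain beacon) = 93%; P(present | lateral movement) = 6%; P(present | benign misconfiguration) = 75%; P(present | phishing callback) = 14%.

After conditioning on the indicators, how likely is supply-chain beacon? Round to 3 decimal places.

0.162

Multiply each prior by the joint likelihood of the indicator pattern (using 1 − P(present | H) for each absent indicator):
  supply-chain beacon: 0.15 × (1 − 0.92) × 0.40 × 0.93 = 0.004464
  lateral movement: 0.61 × (1 − 0.19) × 0.22 × 0.06 = 0.0065221
  benign misconfiguration: 0.10 × (1 − 0.81) × 0.18 × 0.75 = 0.002565
  phishing callback: 0.14 × (1 − 0.12) × 0.81 × 0.14 = 0.013971
The unnormalized weights sum to 0.027522.
P(supply-chain beacon | evidence) = 0.004464 / 0.027522 ≈ 0.162.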